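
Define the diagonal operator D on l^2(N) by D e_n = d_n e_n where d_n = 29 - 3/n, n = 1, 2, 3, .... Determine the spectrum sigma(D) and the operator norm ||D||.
sigma(D) = {29 - 3/n : n ≥ 1} ∪ {29}; ||D|| = 29

A bounded diagonal operator on l^2 with diagonal entries d_n has spectrum equal to the closure of {d_n : n ≥ 1}: every d_n is an eigenvalue (with eigenvector e_n), so {d_n} ⊂ sigma(D); the spectrum is closed, so its closure is too; and for lambda not in the closure, (D - lambda I) has bounded inverse (the diagonal entries 1/(d_n - lambda) are bounded). For our sequence d_n = 29 - 3/n, n = 1, 2, 3, ...:
  - {d_n} = {29 - 3/n : n ≥ 1}; the only limit point is 29
  - closure = {29 - 3/n : n ≥ 1} ∪ {29}
For the norm: a diagonal operator has ||D|| = sup_n |d_n|. Here d_n = 29 - 3/n increases monotonically from d_1 = 26 toward 29, with all terms in [26, 29); so sup_n |d_n| = 29 (the supremum is the limit, not attained). So ||D|| = 29.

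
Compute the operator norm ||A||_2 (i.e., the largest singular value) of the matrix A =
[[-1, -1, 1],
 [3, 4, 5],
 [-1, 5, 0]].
||A||_2 ≈ 7.6839 (= sqrt(largest eigenvalue of A^T A))

||A||_2 = sigma_max(A) = sqrt(lambda_max(A^T A)). Form the symmetric matrix M = A^T A =
[[11, 8, 14],
 [8, 42, 19],
 [14, 19, 26]].
Its characteristic polynomial (trace, sum of principal 2x2 minors, determinant of M give the coefficients) is
  p(λ) = det(λ I - M) = λ^3 - 79λ^2 + 1219λ - 2401.
No integer candidate from the rational root theorem (±divisors of 2401) is a root, so the roots are irrational. The cubic discriminant is Δ = 1299477200 > 0, so there are three distinct real roots. p(2) = -271 and p(3) = 572 have opposite signs, so a root lies in (2, 3); Newton's method refines it to λ ≈ 2.3035. p(17) = 404 and p(18) = -223 have opposite signs, so a root lies in (17, 18); Newton's method refines it to λ ≈ 17.6538. p(59) = -100 and p(60) = 2339 have opposite signs, so a root lies in (59, 60); Newton's method refines it to λ ≈ 59.0427. Check (Vieta): the three roots sum to 79, matching tr M = 79.
So the eigenvalues of A^T A are ≈ 2.3035, 17.6538, 59.0427 (all ≥ 0, as they must be for A^T A). The largest is λ_max ≈ 59.0427, hence ||A||_2 = sqrt(λ_max) ≈ 7.6839.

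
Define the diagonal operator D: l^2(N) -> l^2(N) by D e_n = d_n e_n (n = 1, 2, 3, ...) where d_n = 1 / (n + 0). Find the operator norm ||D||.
||D|| = 1 (attained at n = 1)

For D diagonal, ||D|| = sup_n |d_n| = sup_n 1/(n + 0). This is positive and strictly decreasing in n, so the supremum is attained at n = 1: d_1 = 1/(1 + 0) = 1. Hence ||D|| = 1.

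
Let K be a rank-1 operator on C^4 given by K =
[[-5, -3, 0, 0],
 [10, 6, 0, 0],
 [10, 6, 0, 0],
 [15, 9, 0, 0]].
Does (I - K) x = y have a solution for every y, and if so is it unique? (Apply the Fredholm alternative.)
(I - K) is singular (det(I - K) = 0, i.e. 1 ∈ sigma(K)). (I - K) x = y is solvable iff y ⊥ ker((I - K)^*) = span{(-5, -3, 0, 0)}, i.e. iff -5y_1 - 3y_2 = 0. When solvable, the solutions are x = y + c·(1, -2, -2, -3), c arbitrary (ker(I - K) = span{(1, -2, -2, -3)}, dimension 1).

K has rank 1, so it is an outer product K = u v^T: every row of K is a multiple of one row vector. Reading off the entries, u = (1, -2, -2, -3) and v = (-5, -3, 0, 0) (row i of K equals u_i·v^T). A rank-one matrix u v^T satisfies K u = u (v·u) and kills the (3)-dimensional subspace v^⊥, so its characteristic polynomial is lambda^3 (lambda - v·u) with v·u = tr K = 1. Hence the eigenvalues of I - K are 1 (multiplicity 3) and 1 - (1) = 0, so det(I - K) = 0. (Direct check: I - K =
[[6, 3, 0, 0],
 [-10, -5, 0, 0],
 [-10, -6, 1, 0],
 [-15, -9, 0, 1]]
has determinant 0.) So 1 is an eigenvalue of K and (I - K) is not invertible. The finite-dimensional Fredholm alternative says: either (I - K) is invertible, or ker(I - K) ≠ {0} and then range(I - K) = ker((I - K)^*)^⊥, with dim ker(I - K) = dim ker((I - K)^*). We are in the second case, so we need both kernels. Kernel of I - K: (I - K) u = u - u (v·u) = u - u = 0, so ker(I - K) = span{u} = span{(1, -2, -2, -3)} (it is exactly 1-dimensional because rank(I - K) = 3). Kernel of the adjoint: K is real, so (I - K)^* = I - K^T = I - v u^T, and (I - v u^T) v = v - v (u·v) = 0; hence ker((I - K)^*) = span{v} = span{(-5, -3, 0, 0)}. Therefore (I - K) x = y is solvable iff <y, v> = 0, i.e. iff -5y_1 - 3y_2 = 0. When this holds, K y = u (v·y) = 0, so (I - K) y = y and x = y is a particular solution; the full solution set is the line x = y + c·u = y + c·(1, -2, -2, -3), c ∈ C.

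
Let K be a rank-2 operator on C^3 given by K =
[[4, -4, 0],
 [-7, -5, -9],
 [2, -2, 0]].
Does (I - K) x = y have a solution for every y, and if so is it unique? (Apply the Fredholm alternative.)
(I - K) is invertible (det(I - K) = -64 ≠ 0), so for every y in C^3 the equation (I - K) x = y has a unique solution.

K has rank 2 and factors as K = U V^T = u1 v1^T + u2 v2^T with u1 = (0, 3, 0), v1 = (-1, -3, -3), u2 = (2, -2, 1), v2 = (2, -2, 0) (multiplying out reproduces the displayed K). The nonzero eigenvalues of U V^T coincide with those of the 2 x 2 matrix G = V^T U = [[v1·u1, v1·u2], [v2·u1, v2·u2]] = [[-9, 1], [-6, 8]], and by the Sylvester determinant identity det(I_3 - U V^T) = det(I_2 - V^T U) = det([[10, -1], [6, -7]]) = (10)(-7) - (-1)(6) = -64. (Direct check: I - K =
[[-3, 4, 0],
 [7, 6, 9],
 [-2, 2, 1]]
has determinant -64.) The finite-dimensional Fredholm alternative says: either (I - K) is invertible, or ker(I - K) ≠ {0} and then range(I - K) = ker((I - K)^*)^⊥, with dim ker(I - K) = dim ker((I - K)^*). Since det(I - K) ≠ 0, 1 is not an eigenvalue of K and ker(I - K) = {0}, so we are in the first case: for every y there is a unique x = (I - K)^(-1) y. (Explicitly, by the Woodbury identity, (I - U V^T)^(-1) = I + U (I_2 - G)^(-1) V^T.)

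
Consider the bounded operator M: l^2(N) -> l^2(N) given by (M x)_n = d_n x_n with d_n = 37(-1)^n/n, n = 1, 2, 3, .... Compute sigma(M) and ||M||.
sigma(M) = {37(-1)^n/n : n ≥ 1} ∪ {0}; ||M|| = 37

A bounded diagonal operator on l^2 with diagonal entries d_n has spectrum equal to the closure of {d_n : n ≥ 1}: every d_n is an eigenvalue (with eigenvector e_n), so {d_n} ⊂ sigma(M); the spectrum is closed, so its closure is too; and for lambda not in the closure, (M - lambda I) has bounded inverse (the diagonal entries 1/(d_n - lambda) are bounded). For our sequence d_n = 37(-1)^n/n, n = 1, 2, 3, ...:
  - {d_n} = {37(-1)^n/n : n ≥ 1}; the only limit point is 0
  - closure = {37(-1)^n/n : n ≥ 1} ∪ {0}
For the norm: a diagonal operator has ||M|| = sup_n |d_n|. Here |d_n| = 37/n is decreasing, so sup_n |d_n| = |d_1| = 37. So ||M|| = 37.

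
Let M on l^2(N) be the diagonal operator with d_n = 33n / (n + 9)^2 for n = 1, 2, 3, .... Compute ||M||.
||M|| = 11/12 (attained at n = 9)

For M diagonal, ||M|| = sup_n |d_n|. Treat f(x) = 33x / (x + 9)^2 for real x > 0. By the quotient rule, f'(x) = 33(9 - x)/(x + 9)^3, which is positive for x < 9 and negative for x > 9. So f has a unique maximum at x = 9, and since 9 is a positive integer, the supremum over n ≥ 1 is attained at n = 9: d_9 = 33·9/(9 + 9)^2 = 33·9/324 = 11/12. Hence ||M|| = 11/12.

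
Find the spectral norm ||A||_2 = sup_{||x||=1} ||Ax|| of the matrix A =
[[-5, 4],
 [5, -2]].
||A||_2 = sqrt((70 + sqrt(4500))/2) ≈ 8.279 (= sqrt(largest eigenvalue of A^T A))

||A||_2 = sigma_max(A) = sqrt(lambda_max(A^T A)). Form the symmetric matrix M = A^T A =
[[50, -30],
 [-30, 20]].
Its characteristic polynomial (trace, determinant of M give the coefficients) is
  p(λ) = det(λ I - M) = λ^2 - 70λ + 100.
For λ^2 - 70λ + 100 the discriminant is 4500. It is nonnegative but not a perfect square, so the roots are real and irrational: λ = (70 ± sqrt(4500))/2 ≈ 68.541, 1.459.
So the eigenvalues of A^T A are ≈ 1.459, 68.541 (all ≥ 0, as they must be for A^T A). The largest is λ_max = (70 + sqrt(4500))/2 ≈ 68.541, hence ||A||_2 = sqrt(λ_max) = sqrt((70 + sqrt(4500))/2) ≈ 8.279.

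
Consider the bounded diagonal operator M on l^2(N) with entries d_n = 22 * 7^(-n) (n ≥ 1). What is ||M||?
||M|| = 22/7 (attained at n = 1)

For M diagonal, ||M|| = sup_n |d_n|. The sequence d_n = 22 * 7^(-n) is positive and strictly decreasing (ratio 7^(-1) < 1), so the supremum is d_1 = 22/7. Hence ||M|| = 22/7.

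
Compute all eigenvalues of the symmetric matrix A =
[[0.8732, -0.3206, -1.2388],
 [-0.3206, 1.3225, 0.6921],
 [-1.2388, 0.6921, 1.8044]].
sigma(A) ≈ {0, 1, 3}

A is real symmetric, so its spectrum consists of real eigenvalues. Expanding the characteristic polynomial of the displayed matrix gives
  det(λ I - A) = p(λ) = λ^3 + (-4)λ^2 + (3)λ + (0).
Solving p(λ) = 0 yields eigenvalues ≈ 0, 1, 3. (A is shown rounded to 4 decimals, so these recover the underlying integer eigenvalues to within that precision.)
Verification: the trace of A = 4 equals the sum of eigenvalues 4, and det(A) ≈ 0.0002 matches the eigenvalue product 0.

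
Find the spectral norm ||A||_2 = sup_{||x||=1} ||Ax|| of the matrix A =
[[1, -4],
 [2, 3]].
||A||_2 = sqrt((30 + sqrt(416))/2) ≈ 5.0198 (= sqrt(largest eigenvalue of A^T A))

||A||_2 = sigma_max(A) = sqrt(lambda_max(A^T A)). Form the symmetric matrix M = A^T A =
[[5, 2],
 [2, 25]].
Its characteristic polynomial (trace, determinant of M give the coefficients) is
  p(λ) = det(λ I - M) = λ^2 - 30λ + 121.
For λ^2 - 30λ + 121 the discriminant is 416. It is nonnegative but not a perfect square, so the roots are real and irrational: λ = (30 ± sqrt(416))/2 ≈ 25.198, 4.802.
So the eigenvalues of A^T A are ≈ 4.802, 25.198 (all ≥ 0, as they must be for A^T A). The largest is λ_max = (30 + sqrt(416))/2 ≈ 25.198, hence ||A||_2 = sqrt(λ_max) = sqrt((30 + sqrt(416))/2) ≈ 5.0198.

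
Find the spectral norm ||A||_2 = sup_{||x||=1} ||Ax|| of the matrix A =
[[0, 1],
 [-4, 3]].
||A||_2 = sqrt((26 + sqrt(612))/2) ≈ 5.0368 (= sqrt(largest eigenvalue of A^T A))

||A||_2 = sigma_max(A) = sqrt(lambda_max(A^T A)). Form the symmetric matrix M = A^T A =
[[16, -12],
 [-12, 10]].
Its characteristic polynomial (trace, determinant of M give the coefficients) is
  p(λ) = det(λ I - M) = λ^2 - 26λ + 16.
For λ^2 - 26λ + 16 the discriminant is 612. It is nonnegative but not a perfect square, so the roots are real and irrational: λ = (26 ± sqrt(612))/2 ≈ 25.3693, 0.6307.
So the eigenvalues of A^T A are ≈ 0.6307, 25.3693 (all ≥ 0, as they must be for A^T A). The largest is λ_max = (26 + sqrt(612))/2 ≈ 25.3693, hence ||A||_2 = sqrt(λ_max) = sqrt((26 + sqrt(612))/2) ≈ 5.0368.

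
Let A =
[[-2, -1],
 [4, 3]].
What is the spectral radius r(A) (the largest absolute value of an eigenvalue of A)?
r(A) = 2

The eigenvalues of A are the roots of its characteristic polynomial. With M = A (coefficients from the trace and determinant):
  p(λ) = det(λ I - M) = λ^2 - λ - 2.
For λ^2 - λ - 2 the discriminant is 9. It is a perfect square (3^2), so the roots are rational: λ = (1 ± 3)/2 = 2, -1.
Thus the eigenvalues (to 4 decimals) are 2 (modulus 2); -1 (modulus 1). The spectral radius is the largest modulus: r(A) = 2. (Cross-check: r(A) ≤ ||A||_2 ≈ 5.465; equality holds whenever A is normal, though it can also hold for some non-normal A.)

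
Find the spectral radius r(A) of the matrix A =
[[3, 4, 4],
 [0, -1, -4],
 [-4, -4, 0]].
r(A) = 3

The eigenvalues of A are the roots of its characteristic polynomial. With M = A (coefficients from the trace, the sum of principal 2x2 minors, and det A):
  p(λ) = det(λ I - M) = λ^3 - 2λ^2 - 3λ.
The constant term is 0, so λ = 0 is a root. Dividing out λ leaves p(λ) = λ(λ^2 - 2λ - 3). For λ^2 - 2λ - 3 the discriminant is 16. It is a perfect square (4^2), so the roots are rational: λ = (2 ± 4)/2 = 3, -1.
Thus the eigenvalues (to 4 decimals) are 3 (modulus 3); -1 (modulus 1); 0 (modulus 0). The spectral radius is the largest modulus: r(A) = 3. (Cross-check: r(A) ≤ ||A||_2 ≈ 8.4216; equality holds whenever A is normal, though it can also hold for some non-normal A.)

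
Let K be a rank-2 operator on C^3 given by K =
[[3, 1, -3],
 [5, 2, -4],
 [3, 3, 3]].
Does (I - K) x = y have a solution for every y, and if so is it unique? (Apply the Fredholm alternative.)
(I - K) is invertible (det(I - K) = 30 ≠ 0), so for every y in C^3 the equation (I - K) x = y has a unique solution.

K has rank 2 and factors as K = U V^T = u1 v1^T + u2 v2^T with u1 = (1, 1, -3), v1 = (-1, -1, -1), u2 = (-2, -3, 0), v2 = (-2, -1, 1) (multiplying out reproduces the displayed K). The nonzero eigenvalues of U V^T coincide with those of the 2 x 2 matrix G = V^T U = [[v1·u1, v1·u2], [v2·u1, v2·u2]] = [[1, 5], [-6, 7]], and by the Sylvester determinant identity det(I_3 - U V^T) = det(I_2 - V^T U) = det([[0, -5], [6, -6]]) = (0)(-6) - (-5)(6) = 30. (Direct check: I - K =
[[-2, -1, 3],
 [-5, -1, 4],
 [-3, -3, -2]]
has determinant 30.) The finite-dimensional Fredholm alternative says: either (I - K) is invertible, or ker(I - K) ≠ {0} and then range(I - K) = ker((I - K)^*)^⊥, with dim ker(I - K) = dim ker((I - K)^*). Since det(I - K) ≠ 0, 1 is not an eigenvalue of K and ker(I - K) = {0}, so we are in the first case: for every y there is a unique x = (I - K)^(-1) y. (Explicitly, by the Woodbury identity, (I - U V^T)^(-1) = I + U (I_2 - G)^(-1) V^T.)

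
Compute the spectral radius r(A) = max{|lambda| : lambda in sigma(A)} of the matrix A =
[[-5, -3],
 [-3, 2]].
r(A) = (3 + sqrt(85))/2 ≈ 6.1098

The eigenvalues of A are the roots of its characteristic polynomial. With M = A (coefficients from the trace and determinant):
  p(λ) = det(λ I - M) = λ^2 + 3λ - 19.
For λ^2 + 3λ - 19 the discriminant is 85. It is nonnegative but not a perfect square, so the roots are real and irrational: λ = (-3 ± sqrt(85))/2 ≈ 3.1098, -6.1098.
Thus the eigenvalues (to 4 decimals) are 3.1098 (modulus 3.1098); -6.1098 (modulus 6.1098). The spectral radius is the largest modulus: r(A) = (3 + sqrt(85))/2 ≈ 6.1098. (Cross-check: r(A) ≤ ||A||_2 ≈ 6.1098; equality holds whenever A is normal, though it can also hold for some non-normal A.)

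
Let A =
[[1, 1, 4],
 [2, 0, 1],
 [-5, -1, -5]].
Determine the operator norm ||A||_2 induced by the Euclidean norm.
||A||_2 ≈ 8.3244 (= sqrt(largest eigenvalue of A^T A))

||A||_2 = sigma_max(A) = sqrt(lambda_max(A^T A)). Form the symmetric matrix M = A^T A =
[[30, 6, 31],
 [6, 2, 9],
 [31, 9, 42]].
Its characteristic polynomial (trace, sum of principal 2x2 minors, determinant of M give the coefficients) is
  p(λ) = det(λ I - M) = λ^3 - 74λ^2 + 326λ - 4.
No integer candidate from the rational root theorem (±divisors of 4) is a root, so the roots are irrational. The cubic discriminant is Δ = 438636384 > 0, so there are three distinct real roots. p(0) = -4 and p(1) = 249 have opposite signs, so a root lies in (0, 1); Newton's method refines it to λ ≈ 0.0123. p(4) = 180 and p(5) = -99 have opposite signs, so a root lies in (4, 5); Newton's method refines it to λ ≈ 4.6913. p(69) = -1315 and p(70) = 3216 have opposite signs, so a root lies in (69, 70); Newton's method refines it to λ ≈ 69.2964. Check (Vieta): the three roots sum to 74, matching tr M = 74.
So the eigenvalues of A^T A are ≈ 0.0123, 4.6913, 69.2964 (all ≥ 0, as they must be for A^T A). The largest is λ_max ≈ 69.2964, hence ||A||_2 = sqrt(λ_max) ≈ 8.3244.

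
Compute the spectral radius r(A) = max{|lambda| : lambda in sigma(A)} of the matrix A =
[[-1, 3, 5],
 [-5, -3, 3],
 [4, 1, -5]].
r(A) ≈ 7.2318

The eigenvalues of A are the roots of its characteristic polynomial. With M = A (coefficients from the trace, the sum of principal 2x2 minors, and det A):
  p(λ) = det(λ I - M) = λ^3 + 9λ^2 + 15λ + 16.
No integer candidate from the rational root theorem (±divisors of 16) is a root, so the roots are irrational. The cubic discriminant is Δ = -9963 < 0, so there is one real root and a complex-conjugate pair. p(-8) = -40 and p(-7) = 9 have opposite signs, so a root lies in (-8, -7); Newton's method refines it to λ ≈ -7.2318. Dividing out (λ - (-7.2318)) leaves approximately λ^2 + 1.7682λ + 2.2125. For λ^2 + 1.7682λ + 2.2125 the discriminant is -5.7232. It is negative, so the remaining roots are the complex-conjugate pair λ ≈ -0.8841 ± 1.1962i. Their product equals the constant term, so |λ|^2 ≈ 2.2125 and |λ| ≈ 1.4874.
Thus the eigenvalues (to 4 decimals) are -7.2318 (modulus 7.2318); -0.8841 ± 1.1962i (modulus 1.4874). The spectral radius is the largest modulus: r(A) ≈ 7.2318. (Cross-check: r(A) ≤ ||A||_2 ≈ 9.6229; equality holds whenever A is normal, though it can also hold for some non-normal A.)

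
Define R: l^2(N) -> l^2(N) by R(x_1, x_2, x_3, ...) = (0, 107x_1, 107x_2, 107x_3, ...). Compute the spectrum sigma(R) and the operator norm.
sigma(R) = closed disk {z in C : |z| ≤ 107}; ||R|| = 107

Note R = 107·U where U is the unit right shift (U x)_k = x_{k-1} (with x_0 := 0); so ||R|| = 107||U|| and sigma(R) = 107·sigma(U). ||R x||^2 = sum_{k≥1} |107x_k|^2 = 11449||x||^2, so ||R|| = 107 and sigma(R) ⊂ {|z| ≤ 107}. For any |lambda| < 107, the equation (R - lambda I) x = 0 forces x_1 = 0, then 107x_k = lambda x_{k+1} ⇒ x = 0, so R has no eigenvalues. But (R - lambda I) is not surjective for |lambda| < 107: solving (R - lambda I) x = e_1 would require x_n proportional to (lambda/107)^(-n), which is not in l^2. So every |lambda| < 107 lies in the residual spectrum. The boundary |lambda| = 107 is in the approximate point spectrum (the spectrum is closed). Hence sigma(R) is the closed disk of radius 107.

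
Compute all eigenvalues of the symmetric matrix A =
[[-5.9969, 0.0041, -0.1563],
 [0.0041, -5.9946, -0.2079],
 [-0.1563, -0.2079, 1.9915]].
sigma(A) ≈ {-6, 2} (-6 with multiplicity 2)

A is real symmetric, so its spectrum consists of real eigenvalues. Expanding the characteristic polynomial of the displayed matrix gives
  det(λ I - A) = p(λ) = λ^3 + (10)λ^2 + (12)λ + (-71.9983).
Solving p(λ) = 0 yields eigenvalues ≈ -6, -6, 2. (A is shown rounded to 4 decimals, so these recover the underlying integer eigenvalues to within that precision.)
Verification: the trace of A = -10 equals the sum of eigenvalues -10, and det(A) ≈ 71.9983 matches the eigenvalue product 72.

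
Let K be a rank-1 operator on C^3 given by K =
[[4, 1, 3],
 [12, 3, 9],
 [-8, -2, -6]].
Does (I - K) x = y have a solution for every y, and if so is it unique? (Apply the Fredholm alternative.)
(I - K) is singular (det(I - K) = 0, i.e. 1 ∈ sigma(K)). (I - K) x = y is solvable iff y ⊥ ker((I - K)^*) = span{(4, 1, 3)}, i.e. iff 4y_1 + y_2 + 3y_3 = 0. When solvable, the solutions are x = y + c·(1, 3, -2), c arbitrary (ker(I - K) = span{(1, 3, -2)}, dimension 1).

K has rank 1, so it is an outer product K = u v^T: every row of K is a multiple of one row vector. Reading off the entries, u = (1, 3, -2) and v = (4, 1, 3) (row i of K equals u_i·v^T). A rank-one matrix u v^T satisfies K u = u (v·u) and kills the (2)-dimensional subspace v^⊥, so its characteristic polynomial is lambda^2 (lambda - v·u) with v·u = tr K = 1. Hence the eigenvalues of I - K are 1 (multiplicity 2) and 1 - (1) = 0, so det(I - K) = 0. (Direct check: I - K =
[[-3, -1, -3],
 [-12, -2, -9],
 [8, 2, 7]]
has determinant 0.) So 1 is an eigenvalue of K and (I - K) is not invertible. The finite-dimensional Fredholm alternative says: either (I - K) is invertible, or ker(I - K) ≠ {0} and then range(I - K) = ker((I - K)^*)^⊥, with dim ker(I - K) = dim ker((I - K)^*). We are in the second case, so we need both kernels. Kernel of I - K: (I - K) u = u - u (v·u) = u - u = 0, so ker(I - K) = span{u} = span{(1, 3, -2)} (it is exactly 1-dimensional because rank(I - K) = 2). Kernel of the adjoint: K is real, so (I - K)^* = I - K^T = I - v u^T, and (I - v u^T) v = v - v (u·v) = 0; hence ker((I - K)^*) = span{v} = span{(4, 1, 3)}. Therefore (I - K) x = y is solvable iff <y, v> = 0, i.e. iff 4y_1 + y_2 + 3y_3 = 0. When this holds, K y = u (v·y) = 0, so (I - K) y = y and x = y is a particular solution; the full solution set is the line x = y + c·u = y + c·(1, 3, -2), c ∈ C.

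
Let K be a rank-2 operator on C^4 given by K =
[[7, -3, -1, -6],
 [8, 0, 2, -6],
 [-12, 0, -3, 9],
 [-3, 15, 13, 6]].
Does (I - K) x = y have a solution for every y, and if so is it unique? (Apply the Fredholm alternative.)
(I - K) is invertible (det(I - K) = -39 ≠ 0), so for every y in C^4 the equation (I - K) x = y has a unique solution.

K has rank 2 and factors as K = U V^T = u1 v1^T + u2 v2^T with u1 = (-2, -2, 3, 2), v1 = (-3, 3, 2, 3), u2 = (1, 2, -3, 3), v2 = (1, 3, 3, 0) (multiplying out reproduces the displayed K). The nonzero eigenvalues of U V^T coincide with those of the 2 x 2 matrix G = V^T U = [[v1·u1, v1·u2], [v2·u1, v2·u2]] = [[12, 6], [1, -2]], and by the Sylvester determinant identity det(I_4 - U V^T) = det(I_2 - V^T U) = det([[-11, -6], [-1, 3]]) = (-11)(3) - (-6)(-1) = -39. (Direct check: I - K =
[[-6, 3, 1, 6],
 [-8, 1, -2, 6],
 [12, 0, 4, -9],
 [3, -15, -13, -5]]
has determinant -39.) The finite-dimensional Fredholm alternative says: either (I - K) is invertible, or ker(I - K) ≠ {0} and then range(I - K) = ker((I - K)^*)^⊥, with dim ker(I - K) = dim ker((I - K)^*). Since det(I - K) ≠ 0, 1 is not an eigenvalue of K and ker(I - K) = {0}, so we are in the first case: for every y there is a unique x = (I - K)^(-1) y. (Explicitly, by the Woodbury identity, (I - U V^T)^(-1) = I + U (I_2 - G)^(-1) V^T.)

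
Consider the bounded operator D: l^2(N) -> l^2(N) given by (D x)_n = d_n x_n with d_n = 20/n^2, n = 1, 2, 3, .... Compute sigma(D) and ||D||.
sigma(D) = {20/n^2 : n ≥ 1} ∪ {0}; ||D|| = 20

A bounded diagonal operator on l^2 with diagonal entries d_n has spectrum equal to the closure of {d_n : n ≥ 1}: every d_n is an eigenvalue (with eigenvector e_n), so {d_n} ⊂ sigma(D); the spectrum is closed, so its closure is too; and for lambda not in the closure, (D - lambda I) has bounded inverse (the diagonal entries 1/(d_n - lambda) are bounded). For our sequence d_n = 20/n^2, n = 1, 2, 3, ...:
  - {d_n} = {20/n^2 : n ≥ 1}; the only limit point is 0
  - closure = {20/n^2 : n ≥ 1} ∪ {0}
For the norm: a diagonal operator has ||D|| = sup_n |d_n|. Here d_n = 20/n^2 is positive and decreasing, so sup_n |d_n| = d_1 = 20. So ||D|| = 20.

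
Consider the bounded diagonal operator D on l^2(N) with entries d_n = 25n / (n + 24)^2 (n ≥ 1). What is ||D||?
||D|| = 25/96 (attained at n = 24)

For D diagonal, ||D|| = sup_n |d_n|. Treat f(x) = 25x / (x + 24)^2 for real x > 0. By the quotient rule, f'(x) = 25(24 - x)/(x + 24)^3, which is positive for x < 24 and negative for x > 24. So f has a unique maximum at x = 24, and since 24 is a positive integer, the supremum over n ≥ 1 is attained at n = 24: d_24 = 25·24/(24 + 24)^2 = 25·24/2304 = 25/96. Hence ||D|| = 25/96.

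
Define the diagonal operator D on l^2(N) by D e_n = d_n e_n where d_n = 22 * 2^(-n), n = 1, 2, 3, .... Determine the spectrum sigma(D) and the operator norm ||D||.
sigma(D) = {22 * 2^(-n) : n ≥ 1} ∪ {0}; ||D|| = 11

A bounded diagonal operator on l^2 with diagonal entries d_n has spectrum equal to the closure of {d_n : n ≥ 1}: every d_n is an eigenvalue (with eigenvector e_n), so {d_n} ⊂ sigma(D); the spectrum is closed, so its closure is too; and for lambda not in the closure, (D - lambda I) has bounded inverse (the diagonal entries 1/(d_n - lambda) are bounded). For our sequence d_n = 22 * 2^(-n), n = 1, 2, 3, ...:
  - {d_n} = {22 * 2^(-n) : n ≥ 1}; the only limit point is 0
  - closure = {22 * 2^(-n) : n ≥ 1} ∪ {0}
For the norm: a diagonal operator has ||D|| = sup_n |d_n|. Here d_n = 22 * 2^(-n) is positive and decreasing, so sup_n |d_n| = d_1 = 22/2 = 11. So ||D|| = 11.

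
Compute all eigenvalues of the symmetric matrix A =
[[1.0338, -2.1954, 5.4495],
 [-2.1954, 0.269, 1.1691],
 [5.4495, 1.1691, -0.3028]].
sigma(A) ≈ {-6, 1, 6}

A is real symmetric, so its spectrum consists of real eigenvalues. Expanding the characteristic polynomial of the displayed matrix gives
  det(λ I - A) = p(λ) = λ^3 + (-1)λ^2 + (-36)λ + (36).
Solving p(λ) = 0 yields eigenvalues ≈ -6, 1, 6. (A is shown rounded to 4 decimals, so these recover the underlying integer eigenvalues to within that precision.)
Verification: the trace of A = 1 equals the sum of eigenvalues 1, and det(A) ≈ -36.0001 matches the eigenvalue product -36.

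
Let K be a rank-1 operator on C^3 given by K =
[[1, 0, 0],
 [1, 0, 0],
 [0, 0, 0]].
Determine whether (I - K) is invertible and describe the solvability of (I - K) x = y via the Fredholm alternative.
(I - K) is singular (det(I - K) = 0, i.e. 1 ∈ sigma(K)). (I - K) x = y is solvable iff y ⊥ ker((I - K)^*) = span{(1, 0, 0)}, i.e. iff y_1 = 0. When solvable, the solutions are x = y + c·(1, 1, 0), c arbitrary (ker(I - K) = span{(1, 1, 0)}, dimension 1).

K has rank 1, so it is an outer product K = u v^T: every row of K is a multiple of one row vector. Reading off the entries, u = (1, 1, 0) and v = (1, 0, 0) (row i of K equals u_i·v^T). A rank-one matrix u v^T satisfies K u = u (v·u) and kills the (2)-dimensional subspace v^⊥, so its characteristic polynomial is lambda^2 (lambda - v·u) with v·u = tr K = 1. Hence the eigenvalues of I - K are 1 (multiplicity 2) and 1 - (1) = 0, so det(I - K) = 0. (Direct check: I - K =
[[0, 0, 0],
 [-1, 1, 0],
 [0, 0, 1]]
has determinant 0.) So 1 is an eigenvalue of K and (I - K) is not invertible. The finite-dimensional Fredholm alternative says: either (I - K) is invertible, or ker(I - K) ≠ {0} and then range(I - K) = ker((I - K)^*)^⊥, with dim ker(I - K) = dim ker((I - K)^*). We are in the second case, so we need both kernels. Kernel of I - K: (I - K) u = u - u (v·u) = u - u = 0, so ker(I - K) = span{u} = span{(1, 1, 0)} (it is exactly 1-dimensional because rank(I - K) = 2). Kernel of the adjoint: K is real, so (I - K)^* = I - K^T = I - v u^T, and (I - v u^T) v = v - v (u·v) = 0; hence ker((I - K)^*) = span{v} = span{(1, 0, 0)}. Therefore (I - K) x = y is solvable iff <y, v> = 0, i.e. iff y_1 = 0. When this holds, K y = u (v·y) = 0, so (I - K) y = y and x = y is a particular solution; the full solution set is the line x = y + c·u = y + c·(1, 1, 0), c ∈ C.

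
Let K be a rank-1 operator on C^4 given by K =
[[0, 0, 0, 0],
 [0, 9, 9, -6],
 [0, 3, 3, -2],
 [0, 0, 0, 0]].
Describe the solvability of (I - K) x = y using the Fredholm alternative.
(I - K) is invertible (det(I - K) = -11 ≠ 0), so for every y in C^4 the equation (I - K) x = y has a unique solution.

K has rank 1, so it is an outer product K = u v^T: every row of K is a multiple of one row vector. Reading off the entries, u = (0, 3, 1, 0) and v = (0, 3, 3, -2) (row i of K equals u_i·v^T). A rank-one matrix u v^T satisfies K u = u (v·u) and kills the (3)-dimensional subspace v^⊥, so its characteristic polynomial is lambda^3 (lambda - v·u) with v·u = tr K = 12. Hence the eigenvalues of I - K are 1 (multiplicity 3) and 1 - (12) = -11, so det(I - K) = -11. (Direct check: I - K =
[[1, 0, 0, 0],
 [0, -8, -9, 6],
 [0, -3, -2, 2],
 [0, 0, 0, 1]]
has determinant -11.) The finite-dimensional Fredholm alternative says: either (I - K) is invertible, or ker(I - K) ≠ {0} and then range(I - K) = ker((I - K)^*)^⊥, with dim ker(I - K) = dim ker((I - K)^*). Since det(I - K) ≠ 0, 1 is not an eigenvalue of K and ker(I - K) = {0}, so we are in the first case: for every y there is a unique x = (I - K)^(-1) y. Explicitly, by the Sherman–Morrison formula, (I - u v^T)^(-1) = I + u v^T/(1 - v·u), i.e. (I - K)^(-1) = I + K/(-11).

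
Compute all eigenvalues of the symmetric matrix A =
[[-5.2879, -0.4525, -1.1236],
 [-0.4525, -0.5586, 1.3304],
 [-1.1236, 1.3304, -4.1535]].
sigma(A) ≈ {-6, -4, 0}

A is real symmetric, so its spectrum consists of real eigenvalues. Expanding the characteristic polynomial of the displayed matrix gives
  det(λ I - A) = p(λ) = λ^3 + (10)λ^2 + (24)λ + (0).
Solving p(λ) = 0 yields eigenvalues ≈ -6, -4, 0. (A is shown rounded to 4 decimals, so these recover the underlying integer eigenvalues to within that precision.)
Verification: the trace of A = -10 equals the sum of eigenvalues -10, and det(A) ≈ -0.0008 matches the eigenvalue product 0.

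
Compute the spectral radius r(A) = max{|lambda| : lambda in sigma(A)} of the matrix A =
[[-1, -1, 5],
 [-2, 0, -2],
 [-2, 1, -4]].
r(A) ≈ 3.2953

The eigenvalues of A are the roots of its characteristic polynomial. With M = A (coefficients from the trace, the sum of principal 2x2 minors, and det A):
  p(λ) = det(λ I - M) = λ^3 + 5λ^2 + 14λ + 8.
No integer candidate from the rational root theorem (±divisors of 8) is a root, so the roots are irrational. The cubic discriminant is Δ = -1724 < 0, so there is one real root and a complex-conjugate pair. p(-1) = -2 and p(0) = 8 have opposite signs, so a root lies in (-1, 0); Newton's method refines it to λ ≈ -0.7367. Dividing out (λ - (-0.7367)) leaves approximately λ^2 + 4.2633λ + 10.8592. For λ^2 + 4.2633λ + 10.8592 the discriminant is -25.2612. It is negative, so the remaining roots are the complex-conjugate pair λ ≈ -2.1316 ± 2.513i. Their product equals the constant term, so |λ|^2 ≈ 10.8592 and |λ| ≈ 3.2953.
Thus the eigenvalues (to 4 decimals) are -0.7367 (modulus 0.7367); -2.1316 ± 2.513i (modulus 3.2953). The spectral radius is the largest modulus: r(A) ≈ 3.2953. (Cross-check: r(A) ≤ ||A||_2 ≈ 6.9342; equality holds whenever A is normal, though it can also hold for some non-normal A.)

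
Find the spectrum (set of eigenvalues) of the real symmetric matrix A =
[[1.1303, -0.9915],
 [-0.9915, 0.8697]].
sigma(A) ≈ {0, 2}

A is real symmetric, so its spectrum consists of real eigenvalues. Expanding the characteristic polynomial of the displayed matrix gives
  det(λ I - A) = p(λ) = λ^2 + (-2)λ + (0).
Solving p(λ) = 0 yields eigenvalues ≈ 0, 2. (A is shown rounded to 4 decimals, so these recover the underlying integer eigenvalues to within that precision.)
Verification: the trace of A = 2 equals the sum of eigenvalues 2, and det(A) ≈ -0.0001 matches the eigenvalue product 0.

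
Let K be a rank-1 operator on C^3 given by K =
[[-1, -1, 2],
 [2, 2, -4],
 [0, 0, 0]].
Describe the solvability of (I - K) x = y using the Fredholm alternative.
(I - K) is singular (det(I - K) = 0, i.e. 1 ∈ sigma(K)). (I - K) x = y is solvable iff y ⊥ ker((I - K)^*) = span{(-1, -1, 2)}, i.e. iff -y_1 - y_2 + 2y_3 = 0. When solvable, the solutions are x = y + c·(1, -2, 0), c arbitrary (ker(I - K) = span{(1, -2, 0)}, dimension 1).

K has rank 1, so it is an outer product K = u v^T: every row of K is a multiple of one row vector. Reading off the entries, u = (1, -2, 0) and v = (-1, -1, 2) (row i of K equals u_i·v^T). A rank-one matrix u v^T satisfies K u = u (v·u) and kills the (2)-dimensional subspace v^⊥, so its characteristic polynomial is lambda^2 (lambda - v·u) with v·u = tr K = 1. Hence the eigenvalues of I - K are 1 (multiplicity 2) and 1 - (1) = 0, so det(I - K) = 0. (Direct check: I - K =
[[2, 1, -2],
 [-2, -1, 4],
 [0, 0, 1]]
has determinant 0.) So 1 is an eigenvalue of K and (I - K) is not invertible. The finite-dimensional Fredholm alternative says: either (I - K) is invertible, or ker(I - K) ≠ {0} and then range(I - K) = ker((I - K)^*)^⊥, with dim ker(I - K) = dim ker((I - K)^*). We are in the second case, so we need both kernels. Kernel of I - K: (I - K) u = u - u (v·u) = u - u = 0, so ker(I - K) = span{u} = span{(1, -2, 0)} (it is exactly 1-dimensional because rank(I - K) = 2). Kernel of the adjoint: K is real, so (I - K)^* = I - K^T = I - v u^T, and (I - v u^T) v = v - v (u·v) = 0; hence ker((I - K)^*) = span{v} = span{(-1, -1, 2)}. Therefore (I - K) x = y is solvable iff <y, v> = 0, i.e. iff -y_1 - y_2 + 2y_3 = 0. When this holds, K y = u (v·y) = 0, so (I - K) y = y and x = y is a particular solution; the full solution set is the line x = y + c·u = y + c·(1, -2, 0), c ∈ C.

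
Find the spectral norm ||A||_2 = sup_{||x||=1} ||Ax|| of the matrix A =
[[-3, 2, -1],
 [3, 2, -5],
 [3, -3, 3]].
||A||_2 ≈ 7.0102 (= sqrt(largest eigenvalue of A^T A))

||A||_2 = sigma_max(A) = sqrt(lambda_max(A^T A)). Form the symmetric matrix M = A^T A =
[[27, -9, -3],
 [-9, 17, -21],
 [-3, -21, 35]].
Its characteristic polynomial (trace, sum of principal 2x2 minors, determinant of M give the coefficients) is
  p(λ) = det(λ I - M) = λ^3 - 79λ^2 + 1468λ - 36.
No integer candidate from the rational root theorem (±divisors of 36) is a root, so the roots are irrational. The cubic discriminant is Δ = 799321104 > 0, so there are three distinct real roots. p(0) = -36 and p(1) = 1354 have opposite signs, so a root lies in (0, 1); Newton's method refines it to λ ≈ 0.0246. p(29) = 486 and p(30) = -96 have opposite signs, so a root lies in (29, 30); Newton's method refines it to λ ≈ 29.8327. p(49) = -134 and p(50) = 864 have opposite signs, so a root lies in (49, 50); Newton's method refines it to λ ≈ 49.1427. Check (Vieta): the three roots sum to 79, matching tr M = 79.
So the eigenvalues of A^T A are ≈ 0.0246, 29.8327, 49.1427 (all ≥ 0, as they must be for A^T A). The largest is λ_max ≈ 49.1427, hence ||A||_2 = sqrt(λ_max) ≈ 7.0102.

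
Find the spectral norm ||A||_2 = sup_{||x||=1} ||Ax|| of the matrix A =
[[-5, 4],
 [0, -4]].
||A||_2 = sqrt((57 + sqrt(1649))/2) ≈ 6.986 (= sqrt(largest eigenvalue of A^T A))

||A||_2 = sigma_max(A) = sqrt(lambda_max(A^T A)). Form the symmetric matrix M = A^T A =
[[25, -20],
 [-20, 32]].
Its characteristic polynomial (trace, determinant of M give the coefficients) is
  p(λ) = det(λ I - M) = λ^2 - 57λ + 400.
For λ^2 - 57λ + 400 the discriminant is 1649. It is nonnegative but not a perfect square, so the roots are real and irrational: λ = (57 ± sqrt(1649))/2 ≈ 48.8039, 8.1961.
So the eigenvalues of A^T A are ≈ 8.1961, 48.8039 (all ≥ 0, as they must be for A^T A). The largest is λ_max = (57 + sqrt(1649))/2 ≈ 48.8039, hence ||A||_2 = sqrt(λ_max) = sqrt((57 + sqrt(1649))/2) ≈ 6.986.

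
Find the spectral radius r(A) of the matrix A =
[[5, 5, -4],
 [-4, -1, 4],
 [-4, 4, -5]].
r(A) ≈ 8.0215

The eigenvalues of A are the roots of its characteristic polynomial. With M = A (coefficients from the trace, the sum of principal 2x2 minors, and det A):
  p(λ) = det(λ I - M) = λ^3 + λ^2 - 37λ + 155.
No integer candidate from the rational root theorem (±divisors of 155) is a root, so the roots are irrational. The cubic discriminant is Δ = -548544 < 0, so there is one real root and a complex-conjugate pair. p(-9) = -160 and p(-8) = 3 have opposite signs, so a root lies in (-9, -8); Newton's method refines it to λ ≈ -8.0215. Dividing out (λ - (-8.0215)) leaves approximately λ^2 - 7.0215λ + 19.3231. For λ^2 - 7.0215λ + 19.3231 the discriminant is -27.9907. It is negative, so the remaining roots are the complex-conjugate pair λ ≈ 3.5108 ± 2.6453i. Their product equals the constant term, so |λ|^2 ≈ 19.3231 and |λ| ≈ 4.3958.
Thus the eigenvalues (to 4 decimals) are -8.0215 (modulus 8.0215); 3.5108 ± 2.6453i (modulus 4.3958). The spectral radius is the largest modulus: r(A) ≈ 8.0215. (Cross-check: r(A) ≤ ||A||_2 ≈ 10.1641; equality holds whenever A is normal, though it can also hold for some non-normal A.)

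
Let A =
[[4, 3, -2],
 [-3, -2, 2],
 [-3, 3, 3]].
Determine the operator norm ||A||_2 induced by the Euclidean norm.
||A||_2 ≈ 7.2212 (= sqrt(largest eigenvalue of A^T A))

||A||_2 = sigma_max(A) = sqrt(lambda_max(A^T A)). Form the symmetric matrix M = A^T A =
[[34, 9, -23],
 [9, 22, -1],
 [-23, -1, 17]].
Its characteristic polynomial (trace, sum of principal 2x2 minors, determinant of M give the coefficients) is
  p(λ) = det(λ I - M) = λ^3 - 73λ^2 + 1089λ - 81.
No integer candidate from the rational root theorem (±divisors of 81) is a root, so the roots are irrational. The cubic discriminant is Δ = 1143589104 > 0, so there are three distinct real roots. p(0) = -81 and p(1) = 936 have opposite signs, so a root lies in (0, 1); Newton's method refines it to λ ≈ 0.0748. p(20) = 499 and p(21) = -144 have opposite signs, so a root lies in (20, 21); Newton's method refines it to λ ≈ 20.7791. p(52) = -237 and p(53) = 1456 have opposite signs, so a root lies in (52, 53); Newton's method refines it to λ ≈ 52.1462. Check (Vieta): the three roots sum to 73, matching tr M = 73.
So the eigenvalues of A^T A are ≈ 0.0748, 20.7791, 52.1462 (all ≥ 0, as they must be for A^T A). The largest is λ_max ≈ 52.1462, hence ||A||_2 = sqrt(λ_max) ≈ 7.2212.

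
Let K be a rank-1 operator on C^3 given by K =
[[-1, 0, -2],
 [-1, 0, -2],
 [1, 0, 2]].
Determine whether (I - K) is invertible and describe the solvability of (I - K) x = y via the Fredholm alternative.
(I - K) is singular (det(I - K) = 0, i.e. 1 ∈ sigma(K)). (I - K) x = y is solvable iff y ⊥ ker((I - K)^*) = span{(-1, 0, -2)}, i.e. iff -y_1 - 2y_3 = 0. When solvable, the solutions are x = y + c·(1, 1, -1), c arbitrary (ker(I - K) = span{(1, 1, -1)}, dimension 1).

K has rank 1, so it is an outer product K = u v^T: every row of K is a multiple of one row vector. Reading off the entries, u = (1, 1, -1) and v = (-1, 0, -2) (row i of K equals u_i·v^T). A rank-one matrix u v^T satisfies K u = u (v·u) and kills the (2)-dimensional subspace v^⊥, so its characteristic polynomial is lambda^2 (lambda - v·u) with v·u = tr K = 1. Hence the eigenvalues of I - K are 1 (multiplicity 2) and 1 - (1) = 0, so det(I - K) = 0. (Direct check: I - K =
[[2, 0, 2],
 [1, 1, 2],
 [-1, 0, -1]]
has determinant 0.) So 1 is an eigenvalue of K and (I - K) is not invertible. The finite-dimensional Fredholm alternative says: either (I - K) is invertible, or ker(I - K) ≠ {0} and then range(I - K) = ker((I - K)^*)^⊥, with dim ker(I - K) = dim ker((I - K)^*). We are in the second case, so we need both kernels. Kernel of I - K: (I - K) u = u - u (v·u) = u - u = 0, so ker(I - K) = span{u} = span{(1, 1, -1)} (it is exactly 1-dimensional because rank(I - K) = 2). Kernel of the adjoint: K is real, so (I - K)^* = I - K^T = I - v u^T, and (I - v u^T) v = v - v (u·v) = 0; hence ker((I - K)^*) = span{v} = span{(-1, 0, -2)}. Therefore (I - K) x = y is solvable iff <y, v> = 0, i.e. iff -y_1 - 2y_3 = 0. When this holds, K y = u (v·y) = 0, so (I - K) y = y and x = y is a particular solution; the full solution set is the line x = y + c·u = y + c·(1, 1, -1), c ∈ C.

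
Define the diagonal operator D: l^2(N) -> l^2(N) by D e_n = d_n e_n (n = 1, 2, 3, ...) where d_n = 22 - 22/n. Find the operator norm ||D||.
||D|| = 22

For a diagonal operator on l^2 with entries d_n, ||D|| = sup_n |d_n|. Here d_1 = 0, d_2 = 11, ..., and d_n = 22 - 22/n increases monotonically toward 22. All terms lie in [0, 22), so |d_n| = d_n and the supremum is the limit 22, which is not attained by any individual d_n. Hence ||D|| = 22.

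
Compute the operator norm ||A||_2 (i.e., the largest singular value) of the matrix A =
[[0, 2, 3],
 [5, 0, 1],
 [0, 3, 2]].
||A||_2 ≈ 5.3927 (= sqrt(largest eigenvalue of A^T A))

||A||_2 = sigma_max(A) = sqrt(lambda_max(A^T A)). Form the symmetric matrix M = A^T A =
[[25, 0, 5],
 [0, 13, 12],
 [5, 12, 14]].
Its characteristic polynomial (trace, sum of principal 2x2 minors, determinant of M give the coefficients) is
  p(λ) = det(λ I - M) = λ^3 - 52λ^2 + 688λ - 625.
No integer candidate from the rational root theorem (±divisors of 625) is a root, so the roots are irrational. The cubic discriminant is Δ = 17692613 > 0, so there are three distinct real roots. p(0) = -625 and p(1) = 12 have opposite signs, so a root lies in (0, 1); Newton's method refines it to λ ≈ 0.9796. p(21) = 152 and p(22) = -9 have opposite signs, so a root lies in (21, 22); Newton's method refines it to λ ≈ 21.9395. p(29) = -16 and p(30) = 215 have opposite signs, so a root lies in (29, 30); Newton's method refines it to λ ≈ 29.0809. Check (Vieta): the three roots sum to 52, matching tr M = 52.
So the eigenvalues of A^T A are ≈ 0.9796, 21.9395, 29.0809 (all ≥ 0, as they must be for A^T A). The largest is λ_max ≈ 29.0809, hence ||A||_2 = sqrt(λ_max) ≈ 5.3927.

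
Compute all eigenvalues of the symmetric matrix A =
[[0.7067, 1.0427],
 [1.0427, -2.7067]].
sigma(A) ≈ {-3, 1}

A is real symmetric, so its spectrum consists of real eigenvalues. Expanding the characteristic polynomial of the displayed matrix gives
  det(λ I - A) = p(λ) = λ^2 + (2)λ + (-3).
Solving p(λ) = 0 yields eigenvalues ≈ -3, 1. (A is shown rounded to 4 decimals, so these recover the underlying integer eigenvalues to within that precision.)
Verification: the trace of A = -2 equals the sum of eigenvalues -2, and det(A) ≈ -3.0000 matches the eigenvalue product -3.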